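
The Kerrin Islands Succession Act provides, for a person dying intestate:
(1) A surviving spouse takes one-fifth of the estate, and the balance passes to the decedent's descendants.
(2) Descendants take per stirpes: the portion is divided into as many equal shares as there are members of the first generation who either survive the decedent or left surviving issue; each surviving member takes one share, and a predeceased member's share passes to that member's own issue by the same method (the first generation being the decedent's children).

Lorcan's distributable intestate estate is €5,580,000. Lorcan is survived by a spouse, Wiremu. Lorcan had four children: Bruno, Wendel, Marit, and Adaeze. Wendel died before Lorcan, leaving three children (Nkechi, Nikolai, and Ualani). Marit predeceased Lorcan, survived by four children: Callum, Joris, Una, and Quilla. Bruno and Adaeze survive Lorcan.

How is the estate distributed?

Wiremu: €1,116,000; Bruno: €1,116,000; Nkechi: €372,000; Nikolai: €372,000; Ualani: €372,000; Callum: €279,000; Joris: €279,000; Una: €279,000; Quilla: €279,000; Adaeze: €1,116,000

Wiremu takes one-fifth of €5,580,000 = €1,116,000. The remaining €4,464,000 passes to the descendants.
The descendants' portion (€4,464,000) is divided into 4 shares of €1,116,000: Bruno and Adaeze each take €1,116,000; Wendel's €1,116,000 share passes to Wendel's issue; Marit's €1,116,000 share passes to Marit's issue.
Wendel's share (€1,116,000) is divided into 3 shares of €372,000: Nkechi, Nikolai, and Ualani each take €372,000.
Marit's share (€1,116,000) is divided into 4 shares of €279,000: Callum, Joris, Una, and Quilla each take €279,000.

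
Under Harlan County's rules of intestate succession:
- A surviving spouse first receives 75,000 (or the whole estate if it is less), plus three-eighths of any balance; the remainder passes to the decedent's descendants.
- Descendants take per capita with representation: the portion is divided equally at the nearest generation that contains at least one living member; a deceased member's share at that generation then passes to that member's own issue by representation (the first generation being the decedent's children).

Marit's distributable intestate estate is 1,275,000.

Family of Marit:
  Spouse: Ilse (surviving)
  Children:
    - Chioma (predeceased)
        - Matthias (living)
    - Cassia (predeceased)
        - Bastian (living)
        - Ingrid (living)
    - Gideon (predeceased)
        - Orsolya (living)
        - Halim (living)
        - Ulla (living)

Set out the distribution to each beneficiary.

Ilse first takes 75,000, leaving a balance of 1,200,000. Ilse then takes three-eighths of the balance (450,000), for a total of 525,000. The remaining 750,000 passes to the descendants.
No child survives, so the initial division is made at the grandchildren's generation.
The descendants' portion (750,000) is divided into 6 shares of 125,000: Matthias, Bastian, Ingrid, Orsolya, Halim, and Ulla each take 125,000.

Ilse: 525,000; Matthias: 125,000; Bastian: 125,000; Ingrid: 125,000; Orsolya: 125,000; Halim: 125,000; Ulla: 125,000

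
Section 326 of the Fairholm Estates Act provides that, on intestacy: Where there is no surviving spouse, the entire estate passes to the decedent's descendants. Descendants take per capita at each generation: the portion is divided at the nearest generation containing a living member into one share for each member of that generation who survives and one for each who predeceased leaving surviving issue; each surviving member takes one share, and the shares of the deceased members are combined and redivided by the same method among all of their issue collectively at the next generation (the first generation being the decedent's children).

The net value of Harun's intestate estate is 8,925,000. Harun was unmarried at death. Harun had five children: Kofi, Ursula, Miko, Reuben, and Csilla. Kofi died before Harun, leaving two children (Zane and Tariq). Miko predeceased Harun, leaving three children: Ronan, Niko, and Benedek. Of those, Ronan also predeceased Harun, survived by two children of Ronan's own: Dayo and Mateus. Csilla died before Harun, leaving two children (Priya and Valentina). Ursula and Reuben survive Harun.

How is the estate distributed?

The entire 8,925,000 passes to the descendants.
That amount (8,925,000) is divided at the children's generation into 5 shares of 1,785,000. Ursula and Reuben each take 1,785,000. The 3 shares of the deceased (Kofi, Miko, and Csilla) are combined into a pool of 5,355,000.
That pool (5,355,000) is divided at the grandchildren's generation into 7 shares of 765,000. Zane, Tariq, Niko, Benedek, Priya, and Valentina each take 765,000. The remaining share for the deceased Ronan (765,000) is carried to the next generation.
That pool (765,000) is divided at the great-grandchildren's generation equally among Dayo and Mateus: 382,500 each.

Zane: 765,000; Tariq: 765,000; Ursula: 1,785,000; Dayo: 382,500; Mateus: 382,500; Niko: 765,000; Benedek: 765,000; Reuben: 1,785,000; Priya: 765,000; Valentina: 765,000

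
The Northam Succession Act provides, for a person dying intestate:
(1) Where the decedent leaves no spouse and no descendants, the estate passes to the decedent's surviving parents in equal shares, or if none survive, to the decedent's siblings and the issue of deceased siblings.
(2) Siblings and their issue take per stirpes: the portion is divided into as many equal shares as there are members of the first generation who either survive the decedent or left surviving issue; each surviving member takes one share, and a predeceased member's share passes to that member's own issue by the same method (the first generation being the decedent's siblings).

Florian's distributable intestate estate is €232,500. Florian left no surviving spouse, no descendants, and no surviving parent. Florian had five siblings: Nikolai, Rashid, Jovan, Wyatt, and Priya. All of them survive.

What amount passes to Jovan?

Jovan receives €46,500.

The entire €232,500 passes to the siblings and their issue.
That amount (€232,500) is divided into 5 shares of €46,500: Nikolai, Rashid, Jovan, Wyatt, and Priya each take €46,500.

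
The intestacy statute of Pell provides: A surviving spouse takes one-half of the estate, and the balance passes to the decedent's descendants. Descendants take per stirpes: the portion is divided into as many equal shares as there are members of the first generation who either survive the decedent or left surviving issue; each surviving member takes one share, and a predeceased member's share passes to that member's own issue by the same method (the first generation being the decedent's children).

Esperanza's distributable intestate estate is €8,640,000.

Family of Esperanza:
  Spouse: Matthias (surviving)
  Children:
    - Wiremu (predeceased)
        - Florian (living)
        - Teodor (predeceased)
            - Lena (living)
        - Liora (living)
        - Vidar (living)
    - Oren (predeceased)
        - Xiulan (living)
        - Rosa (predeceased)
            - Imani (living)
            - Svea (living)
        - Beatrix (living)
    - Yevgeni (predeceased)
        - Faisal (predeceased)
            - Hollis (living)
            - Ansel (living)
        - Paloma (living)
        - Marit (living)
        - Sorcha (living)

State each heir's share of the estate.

Matthias: €4,320,000; Florian: €360,000; Lena: €360,000; Liora: €360,000; Vidar: €360,000; Xiulan: €480,000; Imani: €240,000; Svea: €240,000; Beatrix: €480,000; Hollis: €180,000; Ansel: €180,000; Paloma: €360,000; Marit: €360,000; Sorcha: €360,000

Matthias takes one-half of €8,640,000 = €4,320,000. The remaining €4,320,000 passes to the descendants.
The descendants' portion (€4,320,000) is divided into 3 shares of €1,440,000: Wiremu's €1,440,000 share passes to Wiremu's issue; Oren's €1,440,000 share passes to Oren's issue; Yevgeni's €1,440,000 share passes to Yevgeni's issue.
Wiremu's share (€1,440,000) is divided into 4 shares of €360,000: Florian, Liora, and Vidar each take €360,000; Teodor's €360,000 share passes to Teodor's issue.
Teodor's share (€360,000) passes entirely to Lena.
Oren's share (€1,440,000) is divided into 3 shares of €480,000: Xiulan and Beatrix each take €480,000; Rosa's €480,000 share passes to Rosa's issue.
Rosa's share (€480,000) is divided into 2 shares of €240,000: Imani and Svea each take €240,000.
Yevgeni's share (€1,440,000) is divided into 4 shares of €360,000: Paloma, Marit, and Sorcha each take €360,000; Faisal's €360,000 share passes to Faisal's issue.
Faisal's share (€360,000) is divided into 2 shares of €180,000: Hollis and Ansel each take €180,000.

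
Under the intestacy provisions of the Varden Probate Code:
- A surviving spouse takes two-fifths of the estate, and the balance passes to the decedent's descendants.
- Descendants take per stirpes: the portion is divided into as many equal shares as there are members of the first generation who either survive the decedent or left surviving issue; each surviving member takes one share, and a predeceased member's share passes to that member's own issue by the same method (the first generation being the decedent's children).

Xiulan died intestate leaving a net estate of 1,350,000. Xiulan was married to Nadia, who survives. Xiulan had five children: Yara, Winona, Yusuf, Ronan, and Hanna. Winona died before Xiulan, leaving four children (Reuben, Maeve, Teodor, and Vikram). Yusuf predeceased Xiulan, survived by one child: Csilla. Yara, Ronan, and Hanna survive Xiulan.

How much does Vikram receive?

Vikram receives 40,500.

Nadia takes two-fifths of 1,350,000 = 540,000. The remaining 810,000 passes to the descendants.
The descendants' portion (810,000) is divided into 5 shares of 162,000: Yara, Ronan, and Hanna each take 162,000; Winona's 162,000 share passes to Winona's issue; Yusuf's 162,000 share passes to Yusuf's issue.
Winona's share (162,000) is divided into 4 shares of 40,500: Reuben, Maeve, Teodor, and Vikram each take 40,500.
Yusuf's share (162,000) passes entirely to Csilla.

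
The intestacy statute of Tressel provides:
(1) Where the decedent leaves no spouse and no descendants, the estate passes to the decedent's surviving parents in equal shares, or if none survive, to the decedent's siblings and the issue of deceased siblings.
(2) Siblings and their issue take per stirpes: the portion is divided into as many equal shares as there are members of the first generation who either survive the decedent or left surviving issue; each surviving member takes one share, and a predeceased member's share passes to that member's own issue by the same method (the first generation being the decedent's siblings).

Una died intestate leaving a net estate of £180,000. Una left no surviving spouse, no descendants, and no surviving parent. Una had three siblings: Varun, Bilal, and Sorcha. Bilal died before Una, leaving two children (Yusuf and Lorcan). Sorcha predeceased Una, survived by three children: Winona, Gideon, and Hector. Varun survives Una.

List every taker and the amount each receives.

Varun: £60,000; Yusuf: £30,000; Lorcan: £30,000; Winona: £20,000; Gideon: £20,000; Hector: £20,000

The entire £180,000 passes to the siblings and their issue.
That amount (£180,000) is divided into 3 shares of £60,000: Varun takes £60,000; Bilal's £60,000 share passes to Bilal's issue; Sorcha's £60,000 share passes to Sorcha's issue.
Bilal's share (£60,000) is divided into 2 shares of £30,000: Yusuf and Lorcan each take £30,000.
Sorcha's share (£60,000) is divided into 3 shares of £20,000: Winona, Gideon, and Hector each take £20,000.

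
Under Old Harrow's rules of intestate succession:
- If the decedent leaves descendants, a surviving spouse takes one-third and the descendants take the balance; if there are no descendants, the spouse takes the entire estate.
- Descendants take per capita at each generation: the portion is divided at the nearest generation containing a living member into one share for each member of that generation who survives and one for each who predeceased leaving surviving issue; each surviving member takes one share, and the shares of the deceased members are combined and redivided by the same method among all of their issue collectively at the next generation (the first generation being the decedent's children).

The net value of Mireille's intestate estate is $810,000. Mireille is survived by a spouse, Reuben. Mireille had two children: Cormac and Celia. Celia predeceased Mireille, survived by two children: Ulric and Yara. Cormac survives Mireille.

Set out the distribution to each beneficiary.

Reuben takes one-third of $810,000 = $270,000. The remaining $540,000 passes to the descendants.
The descendants' portion ($540,000) is divided at the children's generation into 2 shares of $270,000. Cormac takes $270,000. The remaining share for the deceased Celia ($270,000) is carried to the next generation.
That pool ($270,000) is divided at the grandchildren's generation equally among Ulric and Yara: $135,000 each.

Reuben: $270,000; Cormac: $270,000; Ulric: $135,000; Yara: $135,000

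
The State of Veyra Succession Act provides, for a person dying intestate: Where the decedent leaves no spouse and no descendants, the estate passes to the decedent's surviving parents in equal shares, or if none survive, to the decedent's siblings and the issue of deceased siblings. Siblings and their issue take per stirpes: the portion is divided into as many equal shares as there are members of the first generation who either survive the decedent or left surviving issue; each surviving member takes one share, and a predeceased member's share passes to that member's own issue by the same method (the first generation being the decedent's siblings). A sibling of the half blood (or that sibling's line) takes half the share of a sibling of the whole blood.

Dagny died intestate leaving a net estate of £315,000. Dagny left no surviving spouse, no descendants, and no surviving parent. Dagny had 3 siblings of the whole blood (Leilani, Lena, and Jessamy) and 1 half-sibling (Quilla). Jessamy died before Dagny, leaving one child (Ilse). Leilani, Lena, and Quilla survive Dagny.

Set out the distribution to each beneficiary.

The entire £315,000 passes to the siblings and their issue.
Counting each half-blood sibling's line as half a unit, there are 7/2 units in £315,000, so one unit is £90,000. Whole-blood lines (Leilani, Lena, and Jessamy) take £90,000 each; half-blood lines (Quilla) take £45,000 each.
Jessamy's share (£90,000) passes entirely to Ilse.

Leilani: £90,000; Lena: £90,000; Quilla: £45,000; Ilse: £90,000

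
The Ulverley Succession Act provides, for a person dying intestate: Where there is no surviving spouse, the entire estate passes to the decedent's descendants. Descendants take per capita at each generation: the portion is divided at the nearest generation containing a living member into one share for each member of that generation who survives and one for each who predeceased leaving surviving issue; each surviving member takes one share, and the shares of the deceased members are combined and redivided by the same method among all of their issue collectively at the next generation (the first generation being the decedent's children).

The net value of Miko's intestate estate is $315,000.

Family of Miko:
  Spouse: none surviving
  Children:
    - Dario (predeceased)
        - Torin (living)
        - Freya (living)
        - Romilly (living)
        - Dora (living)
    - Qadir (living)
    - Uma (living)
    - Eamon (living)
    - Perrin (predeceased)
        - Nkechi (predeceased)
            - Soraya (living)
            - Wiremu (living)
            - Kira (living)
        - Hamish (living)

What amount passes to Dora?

The entire $315,000 passes to the descendants.
That amount ($315,000) is divided at the children's generation into 5 shares of $63,000. Qadir, Uma, and Eamon each take $63,000. The 2 shares of the deceased (Dario and Perrin) are combined into a pool of $126,000.
That pool ($126,000) is divided at the grandchildren's generation into 6 shares of $21,000. Torin, Freya, Romilly, Dora, and Hamish each take $21,000. The remaining share for the deceased Nkechi ($21,000) is carried to the next generation.
That pool ($21,000) is divided at the great-grandchildren's generation equally among Soraya, Wiremu, and Kira: $7,000 each.

Dora receives $21,000.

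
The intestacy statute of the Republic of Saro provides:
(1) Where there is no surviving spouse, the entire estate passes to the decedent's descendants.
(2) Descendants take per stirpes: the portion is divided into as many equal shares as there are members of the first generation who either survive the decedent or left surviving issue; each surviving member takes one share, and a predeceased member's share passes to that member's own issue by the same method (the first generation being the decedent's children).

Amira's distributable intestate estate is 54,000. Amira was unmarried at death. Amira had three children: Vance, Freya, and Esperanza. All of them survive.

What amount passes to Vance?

Vance receives 18,000.

The entire 54,000 passes to the descendants.
That amount (54,000) is divided into 3 shares of 18,000: Vance, Freya, and Esperanza each take 18,000.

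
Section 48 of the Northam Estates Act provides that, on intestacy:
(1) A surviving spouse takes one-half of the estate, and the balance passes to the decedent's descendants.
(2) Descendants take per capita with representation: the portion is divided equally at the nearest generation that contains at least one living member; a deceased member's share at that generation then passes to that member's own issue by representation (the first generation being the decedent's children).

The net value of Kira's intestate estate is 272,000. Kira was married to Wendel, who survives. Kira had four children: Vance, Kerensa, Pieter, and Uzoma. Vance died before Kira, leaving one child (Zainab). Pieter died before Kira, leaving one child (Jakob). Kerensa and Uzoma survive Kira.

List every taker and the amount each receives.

Wendel: 136,000; Zainab: 34,000; Kerensa: 34,000; Jakob: 34,000; Uzoma: 34,000

Wendel takes one-half of 272,000 = 136,000. The remaining 136,000 passes to the descendants.
The descendants' portion (136,000) is divided into 4 shares of 34,000: Kerensa and Uzoma each take 34,000; Vance's 34,000 share passes to Vance's issue; Pieter's 34,000 share passes to Pieter's issue.
Vance's share (34,000) passes entirely to Zainab.
Pieter's share (34,000) passes entirely to Jakob.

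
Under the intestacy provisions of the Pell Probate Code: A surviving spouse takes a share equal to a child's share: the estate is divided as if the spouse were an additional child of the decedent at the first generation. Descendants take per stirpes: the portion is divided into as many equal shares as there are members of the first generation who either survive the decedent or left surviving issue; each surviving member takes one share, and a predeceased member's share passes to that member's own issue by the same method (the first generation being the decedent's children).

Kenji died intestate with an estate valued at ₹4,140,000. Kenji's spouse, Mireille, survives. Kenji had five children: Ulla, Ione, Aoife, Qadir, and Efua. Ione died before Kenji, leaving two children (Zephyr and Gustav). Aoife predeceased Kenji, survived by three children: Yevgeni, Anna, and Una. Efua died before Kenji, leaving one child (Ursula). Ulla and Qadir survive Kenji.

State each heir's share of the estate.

The spouse counts as an additional share at the children's level, so there are 6 primary shares of ₹690,000. Mireille takes one such share (₹690,000).
The children's combined portion (₹3,450,000) is divided into 5 shares of ₹690,000: Ulla and Qadir each take ₹690,000; Ione's ₹690,000 share passes to Ione's issue; Aoife's ₹690,000 share passes to Aoife's issue; Efua's ₹690,000 share passes to Efua's issue.
Ione's share (₹690,000) is divided into 2 shares of ₹345,000: Zephyr and Gustav each take ₹345,000.
Aoife's share (₹690,000) is divided into 3 shares of ₹230,000: Yevgeni, Anna, and Una each take ₹230,000.
Efua's share (₹690,000) passes entirely to Ursula.

Mireille: ₹690,000; Ulla: ₹690,000; Zephyr: ₹345,000; Gustav: ₹345,000; Yevgeni: ₹230,000; Anna: ₹230,000; Una: ₹230,000; Qadir: ₹690,000; Ursula: ₹690,000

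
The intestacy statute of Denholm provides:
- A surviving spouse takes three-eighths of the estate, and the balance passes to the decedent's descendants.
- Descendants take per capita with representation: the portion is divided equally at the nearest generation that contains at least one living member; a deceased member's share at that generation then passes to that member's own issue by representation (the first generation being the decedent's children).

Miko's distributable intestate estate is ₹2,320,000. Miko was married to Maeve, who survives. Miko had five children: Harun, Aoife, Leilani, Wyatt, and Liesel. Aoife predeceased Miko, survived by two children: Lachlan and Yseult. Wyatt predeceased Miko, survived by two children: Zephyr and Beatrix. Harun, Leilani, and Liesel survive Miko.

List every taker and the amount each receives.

Maeve takes three-eighths of ₹2,320,000 = ₹870,000. The remaining ₹1,450,000 passes to the descendants.
The descendants' portion (₹1,450,000) is divided into 5 shares of ₹290,000: Harun, Leilani, and Liesel each take ₹290,000; Aoife's ₹290,000 share passes to Aoife's issue; Wyatt's ₹290,000 share passes to Wyatt's issue.
Aoife's share (₹290,000) is divided into 2 shares of ₹145,000: Lachlan and Yseult each take ₹145,000.
Wyatt's share (₹290,000) is divided into 2 shares of ₹145,000: Zephyr and Beatrix each take ₹145,000.

Maeve: ₹870,000; Harun: ₹290,000; Lachlan: ₹145,000; Yseult: ₹145,000; Leilani: ₹290,000; Zephyr: ₹145,000; Beatrix: ₹145,000; Liesel: ₹290,000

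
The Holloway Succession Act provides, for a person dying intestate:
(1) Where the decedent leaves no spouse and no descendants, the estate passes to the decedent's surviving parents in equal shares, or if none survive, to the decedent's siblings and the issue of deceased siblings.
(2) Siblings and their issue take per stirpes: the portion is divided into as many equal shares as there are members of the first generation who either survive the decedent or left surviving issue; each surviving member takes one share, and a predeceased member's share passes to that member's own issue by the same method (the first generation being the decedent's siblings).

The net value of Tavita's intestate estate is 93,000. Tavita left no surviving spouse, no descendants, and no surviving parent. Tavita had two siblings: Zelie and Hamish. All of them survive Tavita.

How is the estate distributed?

Zelie: 46,500; Hamish: 46,500

The entire 93,000 passes to the siblings and their issue.
That amount (93,000) is divided into 2 shares of 46,500: Zelie and Hamish each take 46,500.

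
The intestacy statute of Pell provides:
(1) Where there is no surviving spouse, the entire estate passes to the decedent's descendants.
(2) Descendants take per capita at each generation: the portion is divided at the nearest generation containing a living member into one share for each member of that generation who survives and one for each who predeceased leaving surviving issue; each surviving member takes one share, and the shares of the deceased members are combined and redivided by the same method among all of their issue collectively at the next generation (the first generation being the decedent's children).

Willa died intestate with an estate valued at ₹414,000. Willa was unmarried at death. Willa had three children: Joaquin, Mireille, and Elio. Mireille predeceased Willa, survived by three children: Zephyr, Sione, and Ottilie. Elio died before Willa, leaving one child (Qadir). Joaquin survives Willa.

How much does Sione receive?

The entire ₹414,000 passes to the descendants.
That amount (₹414,000) is divided at the children's generation into 3 shares of ₹138,000. Joaquin takes ₹138,000. The 2 shares of the deceased (Mireille and Elio) are combined into a pool of ₹276,000.
That pool (₹276,000) is divided at the grandchildren's generation equally among Zephyr, Sione, Ottilie, and Qadir: ₹69,000 each.

Sione receives ₹69,000.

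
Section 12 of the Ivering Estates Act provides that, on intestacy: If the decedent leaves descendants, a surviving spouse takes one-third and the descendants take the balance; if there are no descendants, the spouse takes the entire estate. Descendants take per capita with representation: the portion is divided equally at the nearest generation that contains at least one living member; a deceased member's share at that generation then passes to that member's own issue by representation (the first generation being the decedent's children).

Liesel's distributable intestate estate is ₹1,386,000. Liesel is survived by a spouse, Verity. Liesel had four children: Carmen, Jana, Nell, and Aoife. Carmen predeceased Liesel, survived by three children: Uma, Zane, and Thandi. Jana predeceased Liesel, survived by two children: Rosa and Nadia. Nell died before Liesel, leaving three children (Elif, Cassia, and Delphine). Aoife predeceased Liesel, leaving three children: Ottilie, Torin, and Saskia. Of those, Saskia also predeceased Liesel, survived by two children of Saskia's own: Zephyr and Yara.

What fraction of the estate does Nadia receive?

Verity takes one-third of ₹1,386,000 = ₹462,000. The remaining ₹924,000 passes to the descendants.
No child survives, so the initial division is made at the grandchildren's generation.
The descendants' portion (₹924,000) is divided into 11 shares of ₹84,000: Uma, Zane, Thandi, Rosa, Nadia, Elif, Cassia, Delphine, Ottilie, and Torin each take ₹84,000; Saskia's ₹84,000 share passes to Saskia's issue.
Saskia's share (₹84,000) is divided into 2 shares of ₹42,000: Zephyr and Yara each take ₹42,000.

Nadia receives 2/33 of the estate.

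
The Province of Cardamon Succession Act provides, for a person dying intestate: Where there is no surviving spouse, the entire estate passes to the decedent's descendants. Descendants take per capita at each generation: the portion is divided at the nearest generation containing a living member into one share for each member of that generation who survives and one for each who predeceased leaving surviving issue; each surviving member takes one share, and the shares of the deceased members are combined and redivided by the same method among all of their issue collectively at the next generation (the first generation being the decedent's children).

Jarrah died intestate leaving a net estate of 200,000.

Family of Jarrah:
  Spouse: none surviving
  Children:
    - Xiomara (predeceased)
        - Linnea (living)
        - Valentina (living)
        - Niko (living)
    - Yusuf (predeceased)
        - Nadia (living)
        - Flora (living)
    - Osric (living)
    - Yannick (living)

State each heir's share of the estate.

The entire 200,000 passes to the descendants.
That amount (200,000) is divided at the children's generation into 4 shares of 50,000. Osric and Yannick each take 50,000. The 2 shares of the deceased (Xiomara and Yusuf) are combined into a pool of 100,000.
That pool (100,000) is divided at the grandchildren's generation equally among Linnea, Valentina, Niko, Nadia, and Flora: 20,000 each.

Linnea: 20,000; Valentina: 20,000; Niko: 20,000; Nadia: 20,000; Flora: 20,000; Osric: 50,000; Yannick: 50,000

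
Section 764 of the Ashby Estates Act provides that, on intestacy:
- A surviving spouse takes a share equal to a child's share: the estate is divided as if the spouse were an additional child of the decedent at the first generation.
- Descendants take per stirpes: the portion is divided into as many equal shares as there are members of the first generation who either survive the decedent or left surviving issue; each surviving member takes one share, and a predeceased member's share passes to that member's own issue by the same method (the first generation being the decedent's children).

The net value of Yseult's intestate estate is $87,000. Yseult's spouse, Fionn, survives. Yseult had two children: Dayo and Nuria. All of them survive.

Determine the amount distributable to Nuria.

Nuria receives $29,000.

The spouse counts as an additional share at the children's level, so there are 3 primary shares of $29,000. Fionn takes one such share ($29,000).
The children's combined portion ($58,000) is divided into 2 shares of $29,000: Dayo and Nuria each take $29,000.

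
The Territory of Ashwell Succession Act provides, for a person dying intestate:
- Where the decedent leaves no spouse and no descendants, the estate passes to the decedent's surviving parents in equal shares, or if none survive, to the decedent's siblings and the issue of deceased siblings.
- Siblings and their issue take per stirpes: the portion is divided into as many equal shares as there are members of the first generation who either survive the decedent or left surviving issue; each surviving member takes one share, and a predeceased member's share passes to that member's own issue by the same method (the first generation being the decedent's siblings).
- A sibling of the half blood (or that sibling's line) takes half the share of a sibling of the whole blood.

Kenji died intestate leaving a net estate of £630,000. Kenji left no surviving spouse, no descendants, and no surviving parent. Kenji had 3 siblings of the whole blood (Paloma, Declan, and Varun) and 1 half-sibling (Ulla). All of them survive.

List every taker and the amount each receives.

Paloma: £180,000; Declan: £180,000; Ulla: £90,000; Varun: £180,000

The entire £630,000 passes to the siblings and their issue.
Counting each half-blood sibling's line as half a unit, there are 7/2 units in £630,000, so one unit is £180,000. Whole-blood lines (Paloma, Declan, and Varun) take £180,000 each; half-blood lines (Ulla) take £90,000 each.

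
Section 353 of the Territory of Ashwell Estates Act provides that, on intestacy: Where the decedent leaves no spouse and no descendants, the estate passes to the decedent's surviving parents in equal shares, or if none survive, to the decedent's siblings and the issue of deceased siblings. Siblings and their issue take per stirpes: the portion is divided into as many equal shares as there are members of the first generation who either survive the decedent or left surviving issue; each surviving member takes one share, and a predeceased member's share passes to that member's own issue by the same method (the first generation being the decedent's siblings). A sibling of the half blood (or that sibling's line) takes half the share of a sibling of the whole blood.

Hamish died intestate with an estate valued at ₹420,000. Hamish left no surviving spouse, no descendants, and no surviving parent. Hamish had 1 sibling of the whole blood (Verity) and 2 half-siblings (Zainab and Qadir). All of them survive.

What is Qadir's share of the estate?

The entire ₹420,000 passes to the siblings and their issue.
Counting each half-blood sibling's line as half a unit, there are 2 units in ₹420,000, so one unit is ₹210,000. Whole-blood lines (Verity) take ₹210,000 each; half-blood lines (Zainab and Qadir) take ₹105,000 each.

Qadir receives ₹105,000.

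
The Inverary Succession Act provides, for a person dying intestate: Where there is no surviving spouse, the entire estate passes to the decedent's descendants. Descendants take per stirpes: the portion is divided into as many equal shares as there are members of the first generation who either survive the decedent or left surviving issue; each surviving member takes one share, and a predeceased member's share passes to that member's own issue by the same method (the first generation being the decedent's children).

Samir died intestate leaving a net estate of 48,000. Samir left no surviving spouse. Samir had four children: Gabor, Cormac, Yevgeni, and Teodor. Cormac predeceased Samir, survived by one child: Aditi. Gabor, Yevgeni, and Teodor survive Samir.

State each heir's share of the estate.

The entire 48,000 passes to the descendants.
That amount (48,000) is divided into 4 shares of 12,000: Gabor, Yevgeni, and Teodor each take 12,000; Cormac's 12,000 share passes to Cormac's issue.
Cormac's share (12,000) passes entirely to Aditi.

Gabor: 12,000; Aditi: 12,000; Yevgeni: 12,000; Teodor: 12,000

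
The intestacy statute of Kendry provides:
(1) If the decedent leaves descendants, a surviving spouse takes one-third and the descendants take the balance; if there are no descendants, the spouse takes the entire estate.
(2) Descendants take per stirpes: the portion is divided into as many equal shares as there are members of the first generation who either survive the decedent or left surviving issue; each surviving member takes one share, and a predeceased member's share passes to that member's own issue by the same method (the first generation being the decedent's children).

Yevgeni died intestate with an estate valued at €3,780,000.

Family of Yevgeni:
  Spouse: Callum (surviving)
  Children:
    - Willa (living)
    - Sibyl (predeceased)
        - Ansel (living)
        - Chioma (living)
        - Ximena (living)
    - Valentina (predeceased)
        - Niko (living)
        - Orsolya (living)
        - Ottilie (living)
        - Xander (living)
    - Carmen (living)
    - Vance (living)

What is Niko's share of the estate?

Niko receives €126,000.

Callum takes one-third of €3,780,000 = €1,260,000. The remaining €2,520,000 passes to the descendants.
The descendants' portion (€2,520,000) is divided into 5 shares of €504,000: Willa, Carmen, and Vance each take €504,000; Sibyl's €504,000 share passes to Sibyl's issue; Valentina's €504,000 share passes to Valentina's issue.
Sibyl's share (€504,000) is divided into 3 shares of €168,000: Ansel, Chioma, and Ximena each take €168,000.
Valentina's share (€504,000) is divided into 4 shares of €126,000: Niko, Orsolya, Ottilie, and Xander each take €126,000.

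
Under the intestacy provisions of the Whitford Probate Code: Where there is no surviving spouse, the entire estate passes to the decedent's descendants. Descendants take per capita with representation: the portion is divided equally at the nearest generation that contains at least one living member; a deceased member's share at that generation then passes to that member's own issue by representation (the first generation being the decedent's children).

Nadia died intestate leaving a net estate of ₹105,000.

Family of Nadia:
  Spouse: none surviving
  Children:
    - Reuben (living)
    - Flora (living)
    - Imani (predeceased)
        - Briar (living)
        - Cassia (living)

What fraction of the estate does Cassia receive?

Cassia receives 1/6 of the estate.

The entire ₹105,000 passes to the descendants.
That amount (₹105,000) is divided into 3 shares of ₹35,000: Reuben and Flora each take ₹35,000; Imani's ₹35,000 share passes to Imani's issue.
Imani's share (₹35,000) is divided into 2 shares of ₹17,500: Briar and Cassia each take ₹17,500.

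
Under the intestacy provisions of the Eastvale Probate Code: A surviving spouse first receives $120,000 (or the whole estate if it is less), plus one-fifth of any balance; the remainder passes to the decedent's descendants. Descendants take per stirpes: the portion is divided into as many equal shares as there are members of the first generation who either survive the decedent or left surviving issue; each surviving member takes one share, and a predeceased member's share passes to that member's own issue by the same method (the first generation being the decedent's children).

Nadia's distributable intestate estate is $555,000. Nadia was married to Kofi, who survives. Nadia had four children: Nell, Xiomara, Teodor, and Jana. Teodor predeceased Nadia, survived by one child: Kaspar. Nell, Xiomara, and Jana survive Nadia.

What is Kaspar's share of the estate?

Kofi first takes $120,000, leaving a balance of $435,000. Kofi then takes one-fifth of the balance ($87,000), for a total of $207,000. The remaining $348,000 passes to the descendants.
The descendants' portion ($348,000) is divided into 4 shares of $87,000: Nell, Xiomara, and Jana each take $87,000; Teodor's $87,000 share passes to Teodor's issue.
Teodor's share ($87,000) passes entirely to Kaspar.

Kaspar receives $87,000.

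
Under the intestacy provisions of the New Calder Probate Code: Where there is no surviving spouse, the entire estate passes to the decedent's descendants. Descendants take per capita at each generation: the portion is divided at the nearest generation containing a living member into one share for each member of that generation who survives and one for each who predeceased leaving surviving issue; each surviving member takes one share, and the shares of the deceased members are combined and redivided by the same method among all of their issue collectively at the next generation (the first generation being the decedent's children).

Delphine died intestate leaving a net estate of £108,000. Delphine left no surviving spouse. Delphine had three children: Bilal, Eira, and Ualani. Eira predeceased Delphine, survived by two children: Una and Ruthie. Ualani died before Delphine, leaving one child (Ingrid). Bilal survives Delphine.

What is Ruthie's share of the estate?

Ruthie receives £24,000.

The entire £108,000 passes to the descendants.
That amount (£108,000) is divided at the children's generation into 3 shares of £36,000. Bilal takes £36,000. The 2 shares of the deceased (Eira and Ualani) are combined into a pool of £72,000.
That pool (£72,000) is divided at the grandchildren's generation equally among Una, Ruthie, and Ingrid: £24,000 each.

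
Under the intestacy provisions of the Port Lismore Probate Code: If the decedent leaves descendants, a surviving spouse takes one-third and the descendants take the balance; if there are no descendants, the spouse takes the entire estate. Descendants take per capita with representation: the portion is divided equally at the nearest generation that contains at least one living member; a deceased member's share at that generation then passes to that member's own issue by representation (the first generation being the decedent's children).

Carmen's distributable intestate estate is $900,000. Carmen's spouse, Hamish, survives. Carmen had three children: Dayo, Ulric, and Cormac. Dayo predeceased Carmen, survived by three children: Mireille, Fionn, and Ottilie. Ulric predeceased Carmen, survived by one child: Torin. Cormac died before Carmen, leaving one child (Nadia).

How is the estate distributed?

Hamish takes one-third of $900,000 = $300,000. The remaining $600,000 passes to the descendants.
No child survives, so the initial division is made at the grandchildren's generation.
The descendants' portion ($600,000) is divided into 5 shares of $120,000: Mireille, Fionn, Ottilie, Torin, and Nadia each take $120,000.

Hamish: $300,000; Mireille: $120,000; Fionn: $120,000; Ottilie: $120,000; Torin: $120,000; Nadia: $120,000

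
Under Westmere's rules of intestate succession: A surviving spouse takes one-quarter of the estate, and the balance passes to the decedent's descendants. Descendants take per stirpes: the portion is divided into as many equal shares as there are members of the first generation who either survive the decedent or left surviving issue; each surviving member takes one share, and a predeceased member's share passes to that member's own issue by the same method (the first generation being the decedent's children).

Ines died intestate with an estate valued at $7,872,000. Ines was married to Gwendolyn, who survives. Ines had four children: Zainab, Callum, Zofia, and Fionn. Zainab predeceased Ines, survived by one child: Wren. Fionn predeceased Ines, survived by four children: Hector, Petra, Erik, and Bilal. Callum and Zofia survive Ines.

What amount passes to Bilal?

Bilal receives $369,000.

Gwendolyn takes one-quarter of $7,872,000 = $1,968,000. The remaining $5,904,000 passes to the descendants.
The descendants' portion ($5,904,000) is divided into 4 shares of $1,476,000: Callum and Zofia each take $1,476,000; Zainab's $1,476,000 share passes to Zainab's issue; Fionn's $1,476,000 share passes to Fionn's issue.
Zainab's share ($1,476,000) passes entirely to Wren.
Fionn's share ($1,476,000) is divided into 4 shares of $369,000: Hector, Petra, Erik, and Bilal each take $369,000.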